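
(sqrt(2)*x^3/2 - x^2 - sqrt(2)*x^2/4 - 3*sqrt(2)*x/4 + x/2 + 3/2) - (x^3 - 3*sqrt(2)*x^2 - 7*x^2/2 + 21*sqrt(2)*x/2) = -x^3 + sqrt(2)*x^3/2 + 5*x^2/2 + 11*sqrt(2)*x^2/4 - 45*sqrt(2)*x/4 + x/2 + 3/2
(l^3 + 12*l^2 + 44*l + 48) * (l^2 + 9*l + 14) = l^5 + 21*l^4 + 166*l^3 + 612*l^2 + 1048*l + 672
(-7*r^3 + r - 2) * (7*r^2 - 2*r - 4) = -49*r^5 + 14*r^4 + 35*r^3 - 16*r^2 + 8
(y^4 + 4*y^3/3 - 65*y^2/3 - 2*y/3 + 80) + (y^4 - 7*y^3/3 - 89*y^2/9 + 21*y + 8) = 2*y^4 - y^3 - 284*y^2/9 + 61*y/3 + 88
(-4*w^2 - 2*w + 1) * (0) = 0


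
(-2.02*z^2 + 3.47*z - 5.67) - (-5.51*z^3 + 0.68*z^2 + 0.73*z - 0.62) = 5.51*z^3 - 2.7*z^2 + 2.74*z - 5.05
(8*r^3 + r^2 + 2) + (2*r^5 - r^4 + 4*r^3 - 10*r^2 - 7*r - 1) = 2*r^5 - r^4 + 12*r^3 - 9*r^2 - 7*r + 1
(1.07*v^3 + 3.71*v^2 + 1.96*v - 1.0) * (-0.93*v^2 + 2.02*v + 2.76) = -0.9951*v^5 - 1.2889*v^4 + 8.6246*v^3 + 15.1288*v^2 + 3.3896*v - 2.76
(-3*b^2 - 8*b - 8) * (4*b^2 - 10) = -12*b^4 - 32*b^3 - 2*b^2 + 80*b + 80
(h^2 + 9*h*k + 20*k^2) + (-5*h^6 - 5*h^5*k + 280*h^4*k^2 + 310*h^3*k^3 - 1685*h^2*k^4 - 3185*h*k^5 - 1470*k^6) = -5*h^6 - 5*h^5*k + 280*h^4*k^2 + 310*h^3*k^3 - 1685*h^2*k^4 + h^2 - 3185*h*k^5 + 9*h*k - 1470*k^6 + 20*k^2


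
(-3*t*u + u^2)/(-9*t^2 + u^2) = u/(3*t + u)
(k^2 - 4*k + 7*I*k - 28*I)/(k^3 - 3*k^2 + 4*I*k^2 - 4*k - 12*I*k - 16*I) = (k + 7*I)/(k^2 + k*(1 + 4*I) + 4*I)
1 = 1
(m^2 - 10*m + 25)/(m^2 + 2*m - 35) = (m - 5)/(m + 7)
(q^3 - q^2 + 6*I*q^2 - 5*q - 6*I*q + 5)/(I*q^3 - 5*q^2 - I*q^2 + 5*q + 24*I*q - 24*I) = (-I*q^2 + 6*q + 5*I)/(q^2 + 5*I*q + 24)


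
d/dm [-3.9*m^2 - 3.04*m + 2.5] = -7.8*m - 3.04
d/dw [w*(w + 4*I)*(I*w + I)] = 3*I*w^2 + 2*w*(-4 + I) - 4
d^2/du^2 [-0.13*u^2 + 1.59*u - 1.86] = -0.260000000000000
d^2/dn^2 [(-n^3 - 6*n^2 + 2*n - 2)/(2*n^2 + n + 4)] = 18*(3*n^3 + 12*n^2 - 12*n - 10)/(8*n^6 + 12*n^5 + 54*n^4 + 49*n^3 + 108*n^2 + 48*n + 64)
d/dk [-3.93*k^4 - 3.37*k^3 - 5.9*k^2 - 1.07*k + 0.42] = -15.72*k^3 - 10.11*k^2 - 11.8*k - 1.07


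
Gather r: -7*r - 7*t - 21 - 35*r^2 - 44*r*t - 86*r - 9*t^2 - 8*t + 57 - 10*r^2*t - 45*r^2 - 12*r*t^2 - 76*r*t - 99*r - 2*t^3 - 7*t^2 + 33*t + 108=r^2*(-10*t - 80) + r*(-12*t^2 - 120*t - 192) - 2*t^3 - 16*t^2 + 18*t + 144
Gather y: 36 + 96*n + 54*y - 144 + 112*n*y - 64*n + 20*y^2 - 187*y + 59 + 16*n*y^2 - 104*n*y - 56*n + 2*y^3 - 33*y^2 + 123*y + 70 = -24*n + 2*y^3 + y^2*(16*n - 13) + y*(8*n - 10) + 21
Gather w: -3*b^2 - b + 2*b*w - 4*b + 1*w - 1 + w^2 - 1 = -3*b^2 - 5*b + w^2 + w*(2*b + 1) - 2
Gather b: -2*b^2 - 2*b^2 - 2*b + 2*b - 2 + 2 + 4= 4 - 4*b^2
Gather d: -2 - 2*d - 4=-2*d - 6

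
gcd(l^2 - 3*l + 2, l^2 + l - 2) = l - 1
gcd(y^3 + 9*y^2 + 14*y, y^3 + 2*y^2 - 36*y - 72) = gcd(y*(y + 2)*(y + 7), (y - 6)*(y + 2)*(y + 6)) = y + 2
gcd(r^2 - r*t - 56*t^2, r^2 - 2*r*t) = 1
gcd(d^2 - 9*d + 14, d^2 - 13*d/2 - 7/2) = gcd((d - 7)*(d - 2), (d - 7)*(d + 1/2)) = d - 7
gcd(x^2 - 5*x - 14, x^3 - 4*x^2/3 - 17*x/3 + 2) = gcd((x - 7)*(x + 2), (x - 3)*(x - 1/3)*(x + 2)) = x + 2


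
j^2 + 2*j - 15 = (j - 3)*(j + 5)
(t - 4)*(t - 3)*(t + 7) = t^3 - 37*t + 84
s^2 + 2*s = s*(s + 2)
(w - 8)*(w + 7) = w^2 - w - 56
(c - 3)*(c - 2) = c^2 - 5*c + 6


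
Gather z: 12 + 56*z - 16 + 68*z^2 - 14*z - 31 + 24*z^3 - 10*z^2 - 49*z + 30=24*z^3 + 58*z^2 - 7*z - 5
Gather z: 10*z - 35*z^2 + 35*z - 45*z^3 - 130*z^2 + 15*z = -45*z^3 - 165*z^2 + 60*z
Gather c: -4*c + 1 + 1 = 2 - 4*c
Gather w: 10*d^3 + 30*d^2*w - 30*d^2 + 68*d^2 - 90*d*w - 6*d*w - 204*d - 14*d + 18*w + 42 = 10*d^3 + 38*d^2 - 218*d + w*(30*d^2 - 96*d + 18) + 42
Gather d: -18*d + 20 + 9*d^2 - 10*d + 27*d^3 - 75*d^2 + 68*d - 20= 27*d^3 - 66*d^2 + 40*d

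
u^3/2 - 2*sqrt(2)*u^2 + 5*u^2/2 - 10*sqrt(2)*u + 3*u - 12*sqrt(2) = (u/2 + 1)*(u + 3)*(u - 4*sqrt(2))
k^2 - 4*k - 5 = (k - 5)*(k + 1)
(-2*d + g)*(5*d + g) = -10*d^2 + 3*d*g + g^2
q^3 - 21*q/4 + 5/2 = (q - 2)*(q - 1/2)*(q + 5/2)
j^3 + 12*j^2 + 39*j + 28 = (j + 1)*(j + 4)*(j + 7)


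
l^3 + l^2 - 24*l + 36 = (l - 3)*(l - 2)*(l + 6)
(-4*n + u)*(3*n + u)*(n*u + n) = -12*n^3*u - 12*n^3 - n^2*u^2 - n^2*u + n*u^3 + n*u^2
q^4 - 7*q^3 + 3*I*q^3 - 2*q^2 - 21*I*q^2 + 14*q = q*(q - 7)*(q + I)*(q + 2*I)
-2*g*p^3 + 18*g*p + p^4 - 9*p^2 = p*(-2*g + p)*(p - 3)*(p + 3)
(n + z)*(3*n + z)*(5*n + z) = 15*n^3 + 23*n^2*z + 9*n*z^2 + z^3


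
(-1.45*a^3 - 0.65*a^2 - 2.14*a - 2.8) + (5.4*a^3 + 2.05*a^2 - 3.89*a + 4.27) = 3.95*a^3 + 1.4*a^2 - 6.03*a + 1.47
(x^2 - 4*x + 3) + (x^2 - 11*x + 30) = 2*x^2 - 15*x + 33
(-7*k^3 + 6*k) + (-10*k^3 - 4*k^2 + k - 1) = -17*k^3 - 4*k^2 + 7*k - 1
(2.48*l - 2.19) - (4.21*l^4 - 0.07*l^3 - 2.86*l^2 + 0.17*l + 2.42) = -4.21*l^4 + 0.07*l^3 + 2.86*l^2 + 2.31*l - 4.61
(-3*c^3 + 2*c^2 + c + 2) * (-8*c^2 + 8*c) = 24*c^5 - 40*c^4 + 8*c^3 - 8*c^2 + 16*c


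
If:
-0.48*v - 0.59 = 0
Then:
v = -1.23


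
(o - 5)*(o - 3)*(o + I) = o^3 - 8*o^2 + I*o^2 + 15*o - 8*I*o + 15*I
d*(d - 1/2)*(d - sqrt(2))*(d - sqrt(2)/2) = d^4 - 3*sqrt(2)*d^3/2 - d^3/2 + d^2 + 3*sqrt(2)*d^2/4 - d/2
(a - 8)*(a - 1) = a^2 - 9*a + 8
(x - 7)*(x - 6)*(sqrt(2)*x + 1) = sqrt(2)*x^3 - 13*sqrt(2)*x^2 + x^2 - 13*x + 42*sqrt(2)*x + 42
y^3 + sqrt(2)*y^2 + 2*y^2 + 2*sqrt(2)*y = y*(y + 2)*(y + sqrt(2))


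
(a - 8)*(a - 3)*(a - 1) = a^3 - 12*a^2 + 35*a - 24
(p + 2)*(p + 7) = p^2 + 9*p + 14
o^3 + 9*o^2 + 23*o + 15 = (o + 1)*(o + 3)*(o + 5)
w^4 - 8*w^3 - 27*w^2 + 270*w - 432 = (w - 8)*(w - 3)^2*(w + 6)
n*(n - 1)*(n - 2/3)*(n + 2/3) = n^4 - n^3 - 4*n^2/9 + 4*n/9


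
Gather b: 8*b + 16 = 8*b + 16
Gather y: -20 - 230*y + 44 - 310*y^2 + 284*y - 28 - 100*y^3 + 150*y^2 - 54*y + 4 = -100*y^3 - 160*y^2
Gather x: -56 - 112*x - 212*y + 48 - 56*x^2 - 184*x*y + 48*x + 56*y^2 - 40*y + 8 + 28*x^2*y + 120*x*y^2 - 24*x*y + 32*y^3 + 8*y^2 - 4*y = x^2*(28*y - 56) + x*(120*y^2 - 208*y - 64) + 32*y^3 + 64*y^2 - 256*y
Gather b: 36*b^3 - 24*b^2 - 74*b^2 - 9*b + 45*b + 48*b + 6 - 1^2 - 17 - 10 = 36*b^3 - 98*b^2 + 84*b - 22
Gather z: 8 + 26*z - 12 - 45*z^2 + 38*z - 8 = -45*z^2 + 64*z - 12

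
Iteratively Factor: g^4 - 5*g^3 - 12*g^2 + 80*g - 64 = (g - 4)*(g^3 - g^2 - 16*g + 16) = (g - 4)^2*(g^2 + 3*g - 4) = (g - 4)^2*(g + 4)*(g - 1)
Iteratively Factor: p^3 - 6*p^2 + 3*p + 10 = (p - 2)*(p^2 - 4*p - 5) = (p - 5)*(p - 2)*(p + 1)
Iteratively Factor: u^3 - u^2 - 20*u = (u + 4)*(u^2 - 5*u) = (u - 5)*(u + 4)*(u)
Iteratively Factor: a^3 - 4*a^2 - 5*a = (a + 1)*(a^2 - 5*a) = a*(a + 1)*(a - 5)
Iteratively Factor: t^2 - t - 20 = (t + 4)*(t - 5)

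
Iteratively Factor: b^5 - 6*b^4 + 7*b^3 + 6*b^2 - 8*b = (b)*(b^4 - 6*b^3 + 7*b^2 + 6*b - 8) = b*(b - 2)*(b^3 - 4*b^2 - b + 4) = b*(b - 4)*(b - 2)*(b^2 - 1) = b*(b - 4)*(b - 2)*(b - 1)*(b + 1)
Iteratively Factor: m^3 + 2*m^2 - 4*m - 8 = (m + 2)*(m^2 - 4) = (m + 2)^2*(m - 2)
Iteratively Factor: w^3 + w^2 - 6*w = (w + 3)*(w^2 - 2*w) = (w - 2)*(w + 3)*(w)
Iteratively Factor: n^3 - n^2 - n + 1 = (n + 1)*(n^2 - 2*n + 1) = (n - 1)*(n + 1)*(n - 1)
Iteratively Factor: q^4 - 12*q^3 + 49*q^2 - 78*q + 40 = (q - 2)*(q^3 - 10*q^2 + 29*q - 20) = (q - 5)*(q - 2)*(q^2 - 5*q + 4) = (q - 5)*(q - 4)*(q - 2)*(q - 1)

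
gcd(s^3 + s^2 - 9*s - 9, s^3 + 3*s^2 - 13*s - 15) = s^2 - 2*s - 3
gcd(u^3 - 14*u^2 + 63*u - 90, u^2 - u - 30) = u - 6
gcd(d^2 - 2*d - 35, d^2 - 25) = d + 5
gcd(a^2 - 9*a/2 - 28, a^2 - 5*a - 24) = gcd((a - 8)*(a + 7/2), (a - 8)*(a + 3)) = a - 8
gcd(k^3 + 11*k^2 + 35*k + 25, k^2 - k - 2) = k + 1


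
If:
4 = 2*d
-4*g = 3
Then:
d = 2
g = -3/4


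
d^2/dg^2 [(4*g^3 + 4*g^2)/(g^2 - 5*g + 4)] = 16*(13*g^3 - 36*g^2 + 24*g + 8)/(g^6 - 15*g^5 + 87*g^4 - 245*g^3 + 348*g^2 - 240*g + 64)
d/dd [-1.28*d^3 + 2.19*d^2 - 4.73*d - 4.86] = -3.84*d^2 + 4.38*d - 4.73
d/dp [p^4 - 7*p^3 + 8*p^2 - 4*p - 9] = 4*p^3 - 21*p^2 + 16*p - 4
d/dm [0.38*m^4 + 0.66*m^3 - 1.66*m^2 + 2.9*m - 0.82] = 1.52*m^3 + 1.98*m^2 - 3.32*m + 2.9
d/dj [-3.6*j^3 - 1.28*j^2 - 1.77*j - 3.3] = -10.8*j^2 - 2.56*j - 1.77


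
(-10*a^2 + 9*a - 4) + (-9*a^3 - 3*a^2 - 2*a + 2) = -9*a^3 - 13*a^2 + 7*a - 2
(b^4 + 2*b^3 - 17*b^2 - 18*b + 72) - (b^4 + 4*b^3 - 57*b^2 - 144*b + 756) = -2*b^3 + 40*b^2 + 126*b - 684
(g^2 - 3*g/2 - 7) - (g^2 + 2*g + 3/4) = -7*g/2 - 31/4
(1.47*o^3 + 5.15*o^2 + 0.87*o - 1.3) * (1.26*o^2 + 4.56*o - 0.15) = 1.8522*o^5 + 13.1922*o^4 + 24.3597*o^3 + 1.5567*o^2 - 6.0585*o + 0.195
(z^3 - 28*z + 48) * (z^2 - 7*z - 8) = z^5 - 7*z^4 - 36*z^3 + 244*z^2 - 112*z - 384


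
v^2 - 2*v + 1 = (v - 1)^2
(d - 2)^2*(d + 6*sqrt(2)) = d^3 - 4*d^2 + 6*sqrt(2)*d^2 - 24*sqrt(2)*d + 4*d + 24*sqrt(2)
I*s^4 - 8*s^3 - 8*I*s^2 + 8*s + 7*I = (s + 1)*(s + I)*(s + 7*I)*(I*s - I)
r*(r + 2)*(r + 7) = r^3 + 9*r^2 + 14*r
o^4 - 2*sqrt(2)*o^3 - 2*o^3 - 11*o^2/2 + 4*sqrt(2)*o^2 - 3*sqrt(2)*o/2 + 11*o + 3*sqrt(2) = (o - 2)*(o - 3*sqrt(2))*(o + sqrt(2)/2)^2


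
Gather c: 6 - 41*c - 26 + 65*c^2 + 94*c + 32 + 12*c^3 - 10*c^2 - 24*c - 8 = 12*c^3 + 55*c^2 + 29*c + 4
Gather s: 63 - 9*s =63 - 9*s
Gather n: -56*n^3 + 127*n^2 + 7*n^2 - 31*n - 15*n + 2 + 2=-56*n^3 + 134*n^2 - 46*n + 4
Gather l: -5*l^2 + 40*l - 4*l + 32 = -5*l^2 + 36*l + 32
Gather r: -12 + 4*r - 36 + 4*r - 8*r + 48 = 0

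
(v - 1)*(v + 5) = v^2 + 4*v - 5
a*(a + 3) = a^2 + 3*a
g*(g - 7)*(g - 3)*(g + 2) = g^4 - 8*g^3 + g^2 + 42*g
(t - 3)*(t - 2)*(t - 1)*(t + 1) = t^4 - 5*t^3 + 5*t^2 + 5*t - 6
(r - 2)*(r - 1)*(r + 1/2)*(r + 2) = r^4 - r^3/2 - 9*r^2/2 + 2*r + 2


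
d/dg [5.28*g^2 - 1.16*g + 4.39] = 10.56*g - 1.16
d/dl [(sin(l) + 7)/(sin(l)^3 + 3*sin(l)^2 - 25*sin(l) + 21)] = 2*(2 - sin(l))*cos(l)/((sin(l) - 3)^2*(sin(l) - 1)^2)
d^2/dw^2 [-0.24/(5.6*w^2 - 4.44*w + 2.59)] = (15.0528*w^2 - 11.93472*w - 0.24*(11.2*w - 4.44)*(22.4*w - 8.88) + 6.96192)/(5.6*w^2 - 4.44*w + 2.59)^3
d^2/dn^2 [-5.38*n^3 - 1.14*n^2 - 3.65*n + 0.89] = -32.28*n - 2.28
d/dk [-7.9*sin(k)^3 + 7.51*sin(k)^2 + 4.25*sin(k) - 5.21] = (-23.7*sin(k)^2 + 15.02*sin(k) + 4.25)*cos(k)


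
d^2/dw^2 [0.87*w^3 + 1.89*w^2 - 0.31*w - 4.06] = 5.22*w + 3.78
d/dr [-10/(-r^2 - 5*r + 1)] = 10*(-2*r - 5)/(r^2 + 5*r - 1)^2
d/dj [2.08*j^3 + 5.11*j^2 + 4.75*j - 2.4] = 6.24*j^2 + 10.22*j + 4.75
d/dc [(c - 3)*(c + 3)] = 2*c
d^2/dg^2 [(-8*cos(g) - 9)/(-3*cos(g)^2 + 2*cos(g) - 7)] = 4*(324*(1 - cos(2*g))^2*cos(g) + 186*(1 - cos(2*g))^2 + 1657*cos(g) - 350*cos(2*g) - 369*cos(3*g) - 72*cos(5*g) - 930)/(4*cos(g) - 3*cos(2*g) - 17)^3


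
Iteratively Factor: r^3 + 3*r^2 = (r + 3)*(r^2) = r*(r + 3)*(r)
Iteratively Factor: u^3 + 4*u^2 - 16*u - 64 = (u - 4)*(u^2 + 8*u + 16) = (u - 4)*(u + 4)*(u + 4)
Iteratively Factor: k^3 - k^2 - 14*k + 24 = (k - 3)*(k^2 + 2*k - 8) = (k - 3)*(k + 4)*(k - 2)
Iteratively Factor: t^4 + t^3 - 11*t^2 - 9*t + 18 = (t - 3)*(t^3 + 4*t^2 + t - 6) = (t - 3)*(t + 2)*(t^2 + 2*t - 3) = (t - 3)*(t + 2)*(t + 3)*(t - 1)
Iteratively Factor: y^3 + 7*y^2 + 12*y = (y)*(y^2 + 7*y + 12) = y*(y + 3)*(y + 4)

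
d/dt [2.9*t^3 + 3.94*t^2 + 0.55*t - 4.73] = 8.7*t^2 + 7.88*t + 0.55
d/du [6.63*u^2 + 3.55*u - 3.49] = 13.26*u + 3.55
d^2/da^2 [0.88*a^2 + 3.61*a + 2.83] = 1.76000000000000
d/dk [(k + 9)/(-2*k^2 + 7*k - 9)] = (-2*k^2 + 7*k + (k + 9)*(4*k - 7) - 9)/(2*k^2 - 7*k + 9)^2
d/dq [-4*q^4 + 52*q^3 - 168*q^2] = 4*q*(-4*q^2 + 39*q - 84)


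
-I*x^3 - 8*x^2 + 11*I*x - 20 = (x - 5*I)*(x - 4*I)*(-I*x + 1)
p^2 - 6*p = p*(p - 6)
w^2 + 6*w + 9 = (w + 3)^2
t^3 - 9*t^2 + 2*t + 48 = (t - 8)*(t - 3)*(t + 2)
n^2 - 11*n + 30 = (n - 6)*(n - 5)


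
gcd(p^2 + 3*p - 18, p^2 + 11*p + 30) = p + 6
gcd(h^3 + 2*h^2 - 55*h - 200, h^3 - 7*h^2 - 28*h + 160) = h^2 - 3*h - 40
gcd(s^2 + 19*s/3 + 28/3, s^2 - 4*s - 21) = 1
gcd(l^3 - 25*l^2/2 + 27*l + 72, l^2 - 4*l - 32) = l - 8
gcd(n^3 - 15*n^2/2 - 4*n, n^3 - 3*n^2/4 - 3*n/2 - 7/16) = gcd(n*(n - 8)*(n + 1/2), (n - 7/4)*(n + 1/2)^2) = n + 1/2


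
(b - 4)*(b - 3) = b^2 - 7*b + 12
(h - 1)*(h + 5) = h^2 + 4*h - 5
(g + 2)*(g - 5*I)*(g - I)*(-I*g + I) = -I*g^4 - 6*g^3 - I*g^3 - 6*g^2 + 7*I*g^2 + 12*g + 5*I*g - 10*I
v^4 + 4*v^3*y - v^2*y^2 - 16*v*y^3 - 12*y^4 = (v - 2*y)*(v + y)*(v + 2*y)*(v + 3*y)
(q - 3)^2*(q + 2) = q^3 - 4*q^2 - 3*q + 18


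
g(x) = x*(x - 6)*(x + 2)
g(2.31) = -36.74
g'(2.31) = -14.47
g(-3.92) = -74.66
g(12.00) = 1008.00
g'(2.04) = -15.84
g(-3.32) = -40.84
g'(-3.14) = 42.70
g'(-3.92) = 65.46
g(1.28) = -19.82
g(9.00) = 297.00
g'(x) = x*(x - 6) + x*(x + 2) + (x - 6)*(x + 2) = 3*x^2 - 8*x - 12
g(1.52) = -23.97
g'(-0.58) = -6.35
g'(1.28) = -17.32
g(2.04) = -32.64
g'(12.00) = 324.00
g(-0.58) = 5.42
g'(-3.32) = 47.63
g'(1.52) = -17.23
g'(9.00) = 159.00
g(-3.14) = -32.72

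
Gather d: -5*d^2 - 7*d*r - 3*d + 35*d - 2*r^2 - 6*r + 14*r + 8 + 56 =-5*d^2 + d*(32 - 7*r) - 2*r^2 + 8*r + 64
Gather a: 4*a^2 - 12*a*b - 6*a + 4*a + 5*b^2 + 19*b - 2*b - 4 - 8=4*a^2 + a*(-12*b - 2) + 5*b^2 + 17*b - 12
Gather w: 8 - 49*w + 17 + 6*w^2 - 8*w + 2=6*w^2 - 57*w + 27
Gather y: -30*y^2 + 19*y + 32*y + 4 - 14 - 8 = -30*y^2 + 51*y - 18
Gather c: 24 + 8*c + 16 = 8*c + 40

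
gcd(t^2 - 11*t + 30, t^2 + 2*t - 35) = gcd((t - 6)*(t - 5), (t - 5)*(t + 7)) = t - 5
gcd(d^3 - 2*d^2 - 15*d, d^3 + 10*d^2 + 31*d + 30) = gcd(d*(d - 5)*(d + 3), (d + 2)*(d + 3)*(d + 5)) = d + 3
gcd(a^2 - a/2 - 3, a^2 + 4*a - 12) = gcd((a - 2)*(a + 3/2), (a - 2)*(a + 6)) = a - 2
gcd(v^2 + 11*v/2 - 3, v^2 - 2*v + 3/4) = v - 1/2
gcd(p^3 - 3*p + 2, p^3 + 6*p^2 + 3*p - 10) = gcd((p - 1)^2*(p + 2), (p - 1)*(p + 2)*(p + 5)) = p^2 + p - 2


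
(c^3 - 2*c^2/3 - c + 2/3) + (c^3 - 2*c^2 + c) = 2*c^3 - 8*c^2/3 + 2/3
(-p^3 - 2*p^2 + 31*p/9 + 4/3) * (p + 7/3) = -p^4 - 13*p^3/3 - 11*p^2/9 + 253*p/27 + 28/9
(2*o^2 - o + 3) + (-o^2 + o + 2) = o^2 + 5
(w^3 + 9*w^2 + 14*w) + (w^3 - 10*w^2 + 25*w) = 2*w^3 - w^2 + 39*w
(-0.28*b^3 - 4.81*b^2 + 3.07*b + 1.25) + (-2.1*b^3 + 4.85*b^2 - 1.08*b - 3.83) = -2.38*b^3 + 0.04*b^2 + 1.99*b - 2.58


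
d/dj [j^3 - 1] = 3*j^2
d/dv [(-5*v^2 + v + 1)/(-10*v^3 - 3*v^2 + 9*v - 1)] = 2*(-25*v^4 + 10*v^3 - 6*v^2 + 8*v - 5)/(100*v^6 + 60*v^5 - 171*v^4 - 34*v^3 + 87*v^2 - 18*v + 1)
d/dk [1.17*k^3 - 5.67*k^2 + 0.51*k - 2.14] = 3.51*k^2 - 11.34*k + 0.51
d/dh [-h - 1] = -1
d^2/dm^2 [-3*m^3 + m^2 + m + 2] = 2 - 18*m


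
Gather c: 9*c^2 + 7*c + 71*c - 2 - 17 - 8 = 9*c^2 + 78*c - 27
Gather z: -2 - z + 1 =-z - 1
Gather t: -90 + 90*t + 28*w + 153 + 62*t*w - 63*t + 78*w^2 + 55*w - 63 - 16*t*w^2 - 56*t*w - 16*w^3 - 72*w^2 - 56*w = t*(-16*w^2 + 6*w + 27) - 16*w^3 + 6*w^2 + 27*w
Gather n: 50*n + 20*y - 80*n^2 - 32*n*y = -80*n^2 + n*(50 - 32*y) + 20*y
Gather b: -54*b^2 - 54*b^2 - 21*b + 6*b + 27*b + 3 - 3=-108*b^2 + 12*b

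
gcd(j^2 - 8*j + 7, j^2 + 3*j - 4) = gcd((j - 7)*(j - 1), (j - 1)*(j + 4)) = j - 1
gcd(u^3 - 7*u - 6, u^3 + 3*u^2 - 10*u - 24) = u^2 - u - 6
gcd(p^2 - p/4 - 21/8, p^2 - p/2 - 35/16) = p - 7/4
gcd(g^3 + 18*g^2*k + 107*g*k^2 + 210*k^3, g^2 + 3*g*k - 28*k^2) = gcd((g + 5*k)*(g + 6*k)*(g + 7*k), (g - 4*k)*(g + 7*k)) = g + 7*k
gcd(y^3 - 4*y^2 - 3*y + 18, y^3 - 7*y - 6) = y^2 - y - 6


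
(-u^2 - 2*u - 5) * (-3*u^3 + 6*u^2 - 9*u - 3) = 3*u^5 + 12*u^3 - 9*u^2 + 51*u + 15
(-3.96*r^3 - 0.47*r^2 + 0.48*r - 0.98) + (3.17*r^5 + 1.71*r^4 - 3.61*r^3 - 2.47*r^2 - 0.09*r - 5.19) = 3.17*r^5 + 1.71*r^4 - 7.57*r^3 - 2.94*r^2 + 0.39*r - 6.17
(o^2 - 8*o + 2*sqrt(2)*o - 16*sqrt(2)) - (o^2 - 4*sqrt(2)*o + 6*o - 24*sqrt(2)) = -14*o + 6*sqrt(2)*o + 8*sqrt(2)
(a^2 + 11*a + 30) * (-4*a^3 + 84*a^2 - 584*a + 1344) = -4*a^5 + 40*a^4 + 220*a^3 - 2560*a^2 - 2736*a + 40320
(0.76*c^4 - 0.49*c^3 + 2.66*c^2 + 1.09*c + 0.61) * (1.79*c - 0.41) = 1.3604*c^5 - 1.1887*c^4 + 4.9623*c^3 + 0.8605*c^2 + 0.645*c - 0.2501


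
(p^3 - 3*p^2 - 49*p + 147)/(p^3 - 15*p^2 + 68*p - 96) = (p^2 - 49)/(p^2 - 12*p + 32)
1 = 1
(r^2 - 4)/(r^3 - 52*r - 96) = (r - 2)/(r^2 - 2*r - 48)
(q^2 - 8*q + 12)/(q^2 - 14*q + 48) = (q - 2)/(q - 8)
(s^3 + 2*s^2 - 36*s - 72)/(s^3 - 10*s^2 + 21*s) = (s^3 + 2*s^2 - 36*s - 72)/(s*(s^2 - 10*s + 21))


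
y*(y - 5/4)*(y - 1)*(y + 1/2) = y^4 - 7*y^3/4 + y^2/8 + 5*y/8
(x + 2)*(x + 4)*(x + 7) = x^3 + 13*x^2 + 50*x + 56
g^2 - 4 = (g - 2)*(g + 2)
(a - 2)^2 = a^2 - 4*a + 4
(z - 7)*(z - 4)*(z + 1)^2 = z^4 - 9*z^3 + 7*z^2 + 45*z + 28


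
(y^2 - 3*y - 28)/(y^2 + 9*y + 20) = (y - 7)/(y + 5)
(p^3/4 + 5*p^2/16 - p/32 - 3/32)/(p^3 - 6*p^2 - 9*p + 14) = (8*p^3 + 10*p^2 - p - 3)/(32*(p^3 - 6*p^2 - 9*p + 14))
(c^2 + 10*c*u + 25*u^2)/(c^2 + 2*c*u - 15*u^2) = (-c - 5*u)/(-c + 3*u)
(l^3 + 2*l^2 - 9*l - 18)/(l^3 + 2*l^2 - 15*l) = (l^2 + 5*l + 6)/(l*(l + 5))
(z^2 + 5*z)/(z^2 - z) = (z + 5)/(z - 1)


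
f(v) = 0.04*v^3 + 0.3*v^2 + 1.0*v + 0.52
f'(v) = 0.12*v^2 + 0.6*v + 1.0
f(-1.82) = -0.55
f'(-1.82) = 0.31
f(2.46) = 5.39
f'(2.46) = 3.20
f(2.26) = 4.77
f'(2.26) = 2.97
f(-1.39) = -0.40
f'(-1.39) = 0.40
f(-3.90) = -1.19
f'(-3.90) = 0.49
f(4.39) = 14.08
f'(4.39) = 5.95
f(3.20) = 8.10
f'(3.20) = 4.15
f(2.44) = 5.33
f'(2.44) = 3.18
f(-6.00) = -3.32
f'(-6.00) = 1.72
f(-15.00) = -81.98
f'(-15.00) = 19.00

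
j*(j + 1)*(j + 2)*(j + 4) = j^4 + 7*j^3 + 14*j^2 + 8*j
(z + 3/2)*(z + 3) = z^2 + 9*z/2 + 9/2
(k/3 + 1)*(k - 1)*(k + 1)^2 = k^4/3 + 4*k^3/3 + 2*k^2/3 - 4*k/3 - 1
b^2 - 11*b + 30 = (b - 6)*(b - 5)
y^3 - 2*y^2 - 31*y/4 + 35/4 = (y - 7/2)*(y - 1)*(y + 5/2)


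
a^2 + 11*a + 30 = (a + 5)*(a + 6)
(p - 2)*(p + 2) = p^2 - 4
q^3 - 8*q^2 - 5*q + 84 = (q - 7)*(q - 4)*(q + 3)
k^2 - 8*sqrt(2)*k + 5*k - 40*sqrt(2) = (k + 5)*(k - 8*sqrt(2))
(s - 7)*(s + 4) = s^2 - 3*s - 28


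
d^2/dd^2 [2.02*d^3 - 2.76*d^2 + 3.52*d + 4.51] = 12.12*d - 5.52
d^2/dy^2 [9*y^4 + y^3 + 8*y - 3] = 6*y*(18*y + 1)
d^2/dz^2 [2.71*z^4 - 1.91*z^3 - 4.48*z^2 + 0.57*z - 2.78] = 32.52*z^2 - 11.46*z - 8.96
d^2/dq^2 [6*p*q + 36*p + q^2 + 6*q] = 2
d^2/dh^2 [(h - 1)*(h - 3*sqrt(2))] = 2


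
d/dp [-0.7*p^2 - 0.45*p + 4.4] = -1.4*p - 0.45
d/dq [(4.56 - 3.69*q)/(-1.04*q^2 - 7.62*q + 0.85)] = (-3.8376*q^2 + 9.4848*q + 31.6107)/(1.0816*q^4 + 15.8496*q^3 + 56.2964*q^2 - 12.954*q + 0.7225)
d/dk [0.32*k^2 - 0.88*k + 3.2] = 0.64*k - 0.88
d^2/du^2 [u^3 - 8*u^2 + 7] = 6*u - 16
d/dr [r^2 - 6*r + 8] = 2*r - 6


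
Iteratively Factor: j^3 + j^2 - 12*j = (j - 3)*(j^2 + 4*j) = j*(j - 3)*(j + 4)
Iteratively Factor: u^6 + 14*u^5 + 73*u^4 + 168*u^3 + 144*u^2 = (u)*(u^5 + 14*u^4 + 73*u^3 + 168*u^2 + 144*u) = u*(u + 4)*(u^4 + 10*u^3 + 33*u^2 + 36*u) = u*(u + 4)^2*(u^3 + 6*u^2 + 9*u) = u^2*(u + 4)^2*(u^2 + 6*u + 9) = u^2*(u + 3)*(u + 4)^2*(u + 3)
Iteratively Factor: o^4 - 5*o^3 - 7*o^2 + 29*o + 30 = (o + 1)*(o^3 - 6*o^2 - o + 30) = (o + 1)*(o + 2)*(o^2 - 8*o + 15) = (o - 3)*(o + 1)*(o + 2)*(o - 5)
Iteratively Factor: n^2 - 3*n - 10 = (n - 5)*(n + 2)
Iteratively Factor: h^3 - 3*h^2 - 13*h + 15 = (h + 3)*(h^2 - 6*h + 5) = (h - 1)*(h + 3)*(h - 5)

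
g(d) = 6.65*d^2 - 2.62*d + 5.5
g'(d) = 13.3*d - 2.62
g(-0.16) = 6.09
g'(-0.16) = -4.75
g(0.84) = 7.99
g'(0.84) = 8.55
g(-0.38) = 7.46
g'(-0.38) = -7.67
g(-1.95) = 35.90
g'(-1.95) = -28.56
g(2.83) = 51.34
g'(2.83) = 35.02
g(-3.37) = 89.85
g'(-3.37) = -47.44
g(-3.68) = 105.20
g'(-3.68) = -51.56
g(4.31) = 117.74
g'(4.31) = 54.70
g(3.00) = 57.49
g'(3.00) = 37.28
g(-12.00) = 994.54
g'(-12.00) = -162.22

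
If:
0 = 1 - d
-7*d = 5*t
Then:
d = 1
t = -7/5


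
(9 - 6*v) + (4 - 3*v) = 13 - 9*v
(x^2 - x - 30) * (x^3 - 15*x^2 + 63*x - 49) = x^5 - 16*x^4 + 48*x^3 + 338*x^2 - 1841*x + 1470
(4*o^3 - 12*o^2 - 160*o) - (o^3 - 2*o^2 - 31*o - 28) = 3*o^3 - 10*o^2 - 129*o + 28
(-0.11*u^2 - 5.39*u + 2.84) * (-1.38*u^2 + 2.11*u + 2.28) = 0.1518*u^4 + 7.2061*u^3 - 15.5429*u^2 - 6.2968*u + 6.4752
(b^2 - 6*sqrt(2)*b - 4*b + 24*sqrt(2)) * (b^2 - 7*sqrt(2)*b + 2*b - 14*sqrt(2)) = b^4 - 13*sqrt(2)*b^3 - 2*b^3 + 26*sqrt(2)*b^2 + 76*b^2 - 168*b + 104*sqrt(2)*b - 672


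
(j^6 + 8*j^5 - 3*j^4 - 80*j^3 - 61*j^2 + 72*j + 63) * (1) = j^6 + 8*j^5 - 3*j^4 - 80*j^3 - 61*j^2 + 72*j + 63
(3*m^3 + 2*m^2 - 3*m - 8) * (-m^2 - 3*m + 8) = -3*m^5 - 11*m^4 + 21*m^3 + 33*m^2 - 64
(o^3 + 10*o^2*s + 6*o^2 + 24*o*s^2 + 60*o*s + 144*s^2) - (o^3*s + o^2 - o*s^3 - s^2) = -o^3*s + o^3 + 10*o^2*s + 5*o^2 + o*s^3 + 24*o*s^2 + 60*o*s + 145*s^2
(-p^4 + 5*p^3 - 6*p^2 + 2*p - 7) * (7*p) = -7*p^5 + 35*p^4 - 42*p^3 + 14*p^2 - 49*p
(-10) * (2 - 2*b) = 20*b - 20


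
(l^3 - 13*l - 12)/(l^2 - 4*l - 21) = (l^2 - 3*l - 4)/(l - 7)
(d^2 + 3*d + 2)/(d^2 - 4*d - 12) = (d + 1)/(d - 6)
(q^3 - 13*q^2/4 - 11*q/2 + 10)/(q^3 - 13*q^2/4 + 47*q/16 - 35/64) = 16*(q^2 - 2*q - 8)/(16*q^2 - 32*q + 7)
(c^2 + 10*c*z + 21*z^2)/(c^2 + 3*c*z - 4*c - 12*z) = (c + 7*z)/(c - 4)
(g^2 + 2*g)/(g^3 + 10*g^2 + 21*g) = (g + 2)/(g^2 + 10*g + 21)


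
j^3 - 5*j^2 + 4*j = j*(j - 4)*(j - 1)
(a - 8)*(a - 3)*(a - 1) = a^3 - 12*a^2 + 35*a - 24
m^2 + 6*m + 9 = (m + 3)^2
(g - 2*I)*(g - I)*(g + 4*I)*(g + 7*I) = g^4 + 8*I*g^3 + 3*g^2 + 62*I*g + 56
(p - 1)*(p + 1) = p^2 - 1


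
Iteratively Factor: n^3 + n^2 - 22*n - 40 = (n - 5)*(n^2 + 6*n + 8) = (n - 5)*(n + 2)*(n + 4)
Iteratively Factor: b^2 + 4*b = (b + 4)*(b)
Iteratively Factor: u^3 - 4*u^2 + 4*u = (u - 2)*(u^2 - 2*u) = u*(u - 2)*(u - 2)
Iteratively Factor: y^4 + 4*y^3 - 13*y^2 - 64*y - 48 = (y + 3)*(y^3 + y^2 - 16*y - 16) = (y + 1)*(y + 3)*(y^2 - 16) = (y + 1)*(y + 3)*(y + 4)*(y - 4)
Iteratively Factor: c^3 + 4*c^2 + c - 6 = (c + 2)*(c^2 + 2*c - 3) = (c - 1)*(c + 2)*(c + 3)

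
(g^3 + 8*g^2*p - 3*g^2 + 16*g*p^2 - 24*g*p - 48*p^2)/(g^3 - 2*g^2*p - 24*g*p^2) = (-g^2 - 4*g*p + 3*g + 12*p)/(g*(-g + 6*p))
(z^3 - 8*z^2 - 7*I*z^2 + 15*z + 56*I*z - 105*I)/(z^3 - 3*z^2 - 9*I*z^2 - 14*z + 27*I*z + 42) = (z - 5)/(z - 2*I)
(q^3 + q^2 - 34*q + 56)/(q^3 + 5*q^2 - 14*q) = (q - 4)/q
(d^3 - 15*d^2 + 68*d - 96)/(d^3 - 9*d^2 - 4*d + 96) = (d - 3)/(d + 3)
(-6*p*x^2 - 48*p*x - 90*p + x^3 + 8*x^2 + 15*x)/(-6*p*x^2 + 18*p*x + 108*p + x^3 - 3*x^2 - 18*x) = (x + 5)/(x - 6)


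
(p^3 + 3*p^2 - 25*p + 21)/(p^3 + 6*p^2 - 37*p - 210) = (p^2 - 4*p + 3)/(p^2 - p - 30)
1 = 1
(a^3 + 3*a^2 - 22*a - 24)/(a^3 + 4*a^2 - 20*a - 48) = (a + 1)/(a + 2)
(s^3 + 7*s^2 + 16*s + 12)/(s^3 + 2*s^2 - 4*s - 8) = (s + 3)/(s - 2)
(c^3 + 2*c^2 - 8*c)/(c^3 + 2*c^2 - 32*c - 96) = c*(c - 2)/(c^2 - 2*c - 24)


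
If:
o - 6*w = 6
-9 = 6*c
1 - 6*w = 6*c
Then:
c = -3/2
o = 16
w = 5/3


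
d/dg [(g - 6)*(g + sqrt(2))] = 2*g - 6 + sqrt(2)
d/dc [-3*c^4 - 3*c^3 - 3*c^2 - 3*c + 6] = -12*c^3 - 9*c^2 - 6*c - 3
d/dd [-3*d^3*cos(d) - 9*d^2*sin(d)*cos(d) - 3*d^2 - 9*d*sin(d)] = 3*d^3*sin(d) - 9*d^2*cos(d) - 9*d^2*cos(2*d) - 9*d*sin(2*d) - 9*d*cos(d) - 6*d - 9*sin(d)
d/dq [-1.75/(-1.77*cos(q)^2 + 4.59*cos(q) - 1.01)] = (6.195*cos(q) - 8.0325)*sin(q)/(1.77*cos(q)^2 - 4.59*cos(q) + 1.01)^2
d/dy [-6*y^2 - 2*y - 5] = -12*y - 2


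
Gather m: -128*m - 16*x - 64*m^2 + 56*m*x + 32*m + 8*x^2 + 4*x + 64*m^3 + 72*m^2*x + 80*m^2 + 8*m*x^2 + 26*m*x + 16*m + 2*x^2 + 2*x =64*m^3 + m^2*(72*x + 16) + m*(8*x^2 + 82*x - 80) + 10*x^2 - 10*x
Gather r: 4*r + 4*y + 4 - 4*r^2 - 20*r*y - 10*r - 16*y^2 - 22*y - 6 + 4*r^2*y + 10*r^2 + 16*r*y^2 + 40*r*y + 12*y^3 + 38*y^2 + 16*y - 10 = r^2*(4*y + 6) + r*(16*y^2 + 20*y - 6) + 12*y^3 + 22*y^2 - 2*y - 12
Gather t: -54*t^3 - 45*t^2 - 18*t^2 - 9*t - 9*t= -54*t^3 - 63*t^2 - 18*t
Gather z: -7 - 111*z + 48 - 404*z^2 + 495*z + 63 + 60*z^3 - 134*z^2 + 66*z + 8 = 60*z^3 - 538*z^2 + 450*z + 112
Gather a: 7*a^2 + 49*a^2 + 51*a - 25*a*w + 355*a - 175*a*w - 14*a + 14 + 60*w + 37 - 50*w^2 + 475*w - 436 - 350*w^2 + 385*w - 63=56*a^2 + a*(392 - 200*w) - 400*w^2 + 920*w - 448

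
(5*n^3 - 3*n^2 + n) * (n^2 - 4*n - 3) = 5*n^5 - 23*n^4 - 2*n^3 + 5*n^2 - 3*n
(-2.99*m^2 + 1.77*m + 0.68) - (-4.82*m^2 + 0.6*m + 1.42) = 1.83*m^2 + 1.17*m - 0.74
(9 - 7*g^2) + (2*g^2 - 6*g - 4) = -5*g^2 - 6*g + 5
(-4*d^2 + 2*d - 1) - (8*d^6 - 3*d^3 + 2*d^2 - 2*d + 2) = -8*d^6 + 3*d^3 - 6*d^2 + 4*d - 3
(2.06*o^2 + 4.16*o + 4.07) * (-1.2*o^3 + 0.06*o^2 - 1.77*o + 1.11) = -2.472*o^5 - 4.8684*o^4 - 8.2806*o^3 - 4.8324*o^2 - 2.5863*o + 4.5177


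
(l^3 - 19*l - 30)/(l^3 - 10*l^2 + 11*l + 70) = (l + 3)/(l - 7)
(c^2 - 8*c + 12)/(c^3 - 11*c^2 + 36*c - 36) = 1/(c - 3)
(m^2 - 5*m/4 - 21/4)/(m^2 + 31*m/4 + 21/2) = (m - 3)/(m + 6)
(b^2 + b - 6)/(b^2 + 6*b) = (b^2 + b - 6)/(b*(b + 6))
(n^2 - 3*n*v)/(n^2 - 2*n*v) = (n - 3*v)/(n - 2*v)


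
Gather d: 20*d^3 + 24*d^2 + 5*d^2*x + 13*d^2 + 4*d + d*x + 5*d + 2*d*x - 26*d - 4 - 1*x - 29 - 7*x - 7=20*d^3 + d^2*(5*x + 37) + d*(3*x - 17) - 8*x - 40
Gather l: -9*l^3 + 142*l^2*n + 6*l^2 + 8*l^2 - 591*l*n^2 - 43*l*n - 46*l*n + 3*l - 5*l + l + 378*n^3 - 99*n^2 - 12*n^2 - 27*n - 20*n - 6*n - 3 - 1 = -9*l^3 + l^2*(142*n + 14) + l*(-591*n^2 - 89*n - 1) + 378*n^3 - 111*n^2 - 53*n - 4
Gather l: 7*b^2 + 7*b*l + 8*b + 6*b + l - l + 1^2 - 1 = 7*b^2 + 7*b*l + 14*b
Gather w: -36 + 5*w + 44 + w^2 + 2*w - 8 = w^2 + 7*w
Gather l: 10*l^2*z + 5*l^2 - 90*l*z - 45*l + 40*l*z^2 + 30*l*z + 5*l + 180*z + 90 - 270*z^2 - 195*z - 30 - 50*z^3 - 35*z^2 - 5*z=l^2*(10*z + 5) + l*(40*z^2 - 60*z - 40) - 50*z^3 - 305*z^2 - 20*z + 60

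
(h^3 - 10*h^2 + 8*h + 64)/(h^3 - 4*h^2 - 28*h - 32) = (h - 4)/(h + 2)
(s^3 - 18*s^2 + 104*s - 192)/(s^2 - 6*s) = s - 12 + 32/s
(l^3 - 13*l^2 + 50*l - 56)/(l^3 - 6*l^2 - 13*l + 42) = (l - 4)/(l + 3)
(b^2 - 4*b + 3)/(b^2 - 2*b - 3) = (b - 1)/(b + 1)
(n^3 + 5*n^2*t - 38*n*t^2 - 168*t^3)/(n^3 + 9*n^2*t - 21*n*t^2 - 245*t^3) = (-n^2 + 2*n*t + 24*t^2)/(-n^2 - 2*n*t + 35*t^2)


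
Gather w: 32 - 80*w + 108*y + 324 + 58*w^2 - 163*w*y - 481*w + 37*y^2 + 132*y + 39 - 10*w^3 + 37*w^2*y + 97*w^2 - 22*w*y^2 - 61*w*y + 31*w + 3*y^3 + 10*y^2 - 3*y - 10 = -10*w^3 + w^2*(37*y + 155) + w*(-22*y^2 - 224*y - 530) + 3*y^3 + 47*y^2 + 237*y + 385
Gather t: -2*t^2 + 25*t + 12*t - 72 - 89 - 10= -2*t^2 + 37*t - 171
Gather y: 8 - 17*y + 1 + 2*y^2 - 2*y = 2*y^2 - 19*y + 9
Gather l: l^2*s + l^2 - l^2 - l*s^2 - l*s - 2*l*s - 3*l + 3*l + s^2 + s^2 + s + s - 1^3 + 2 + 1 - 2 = l^2*s + l*(-s^2 - 3*s) + 2*s^2 + 2*s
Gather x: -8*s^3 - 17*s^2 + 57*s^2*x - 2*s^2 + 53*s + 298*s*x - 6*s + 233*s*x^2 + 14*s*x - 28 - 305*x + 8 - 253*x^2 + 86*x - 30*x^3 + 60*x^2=-8*s^3 - 19*s^2 + 47*s - 30*x^3 + x^2*(233*s - 193) + x*(57*s^2 + 312*s - 219) - 20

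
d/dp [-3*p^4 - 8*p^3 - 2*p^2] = 4*p*(-3*p^2 - 6*p - 1)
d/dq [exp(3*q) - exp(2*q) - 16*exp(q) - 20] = (3*exp(2*q) - 2*exp(q) - 16)*exp(q)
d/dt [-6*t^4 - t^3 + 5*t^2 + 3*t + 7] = -24*t^3 - 3*t^2 + 10*t + 3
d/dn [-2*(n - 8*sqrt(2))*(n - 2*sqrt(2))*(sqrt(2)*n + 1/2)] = -6*sqrt(2)*n^2 + 78*n - 54*sqrt(2)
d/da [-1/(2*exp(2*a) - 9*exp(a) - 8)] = (4*exp(a) - 9)*exp(a)/(-2*exp(2*a) + 9*exp(a) + 8)^2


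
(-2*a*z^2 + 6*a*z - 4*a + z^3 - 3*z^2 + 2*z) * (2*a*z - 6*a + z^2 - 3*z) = -4*a^2*z^3 + 24*a^2*z^2 - 44*a^2*z + 24*a^2 + z^5 - 6*z^4 + 11*z^3 - 6*z^2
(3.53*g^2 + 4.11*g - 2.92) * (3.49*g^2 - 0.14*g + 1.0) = 12.3197*g^4 + 13.8497*g^3 - 7.2362*g^2 + 4.5188*g - 2.92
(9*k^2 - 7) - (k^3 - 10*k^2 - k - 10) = -k^3 + 19*k^2 + k + 3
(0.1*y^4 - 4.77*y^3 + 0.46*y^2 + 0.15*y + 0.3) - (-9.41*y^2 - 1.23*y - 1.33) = 0.1*y^4 - 4.77*y^3 + 9.87*y^2 + 1.38*y + 1.63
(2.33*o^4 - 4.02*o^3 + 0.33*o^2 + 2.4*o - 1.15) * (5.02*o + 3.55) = 11.6966*o^5 - 11.9089*o^4 - 12.6144*o^3 + 13.2195*o^2 + 2.747*o - 4.0825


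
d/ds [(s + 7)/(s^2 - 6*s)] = (-s^2 - 14*s + 42)/(s^2*(s^2 - 12*s + 36))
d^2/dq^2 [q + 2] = 0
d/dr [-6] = 0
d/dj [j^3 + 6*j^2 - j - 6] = 3*j^2 + 12*j - 1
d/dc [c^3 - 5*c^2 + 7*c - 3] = 3*c^2 - 10*c + 7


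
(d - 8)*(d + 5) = d^2 - 3*d - 40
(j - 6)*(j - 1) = j^2 - 7*j + 6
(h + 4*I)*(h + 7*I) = h^2 + 11*I*h - 28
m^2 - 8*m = m*(m - 8)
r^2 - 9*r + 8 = (r - 8)*(r - 1)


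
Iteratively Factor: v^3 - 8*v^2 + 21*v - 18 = (v - 2)*(v^2 - 6*v + 9) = (v - 3)*(v - 2)*(v - 3)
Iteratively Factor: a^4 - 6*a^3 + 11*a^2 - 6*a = (a)*(a^3 - 6*a^2 + 11*a - 6) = a*(a - 2)*(a^2 - 4*a + 3) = a*(a - 2)*(a - 1)*(a - 3)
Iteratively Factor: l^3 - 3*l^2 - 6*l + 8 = (l - 4)*(l^2 + l - 2) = (l - 4)*(l + 2)*(l - 1)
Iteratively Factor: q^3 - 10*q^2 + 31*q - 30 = (q - 5)*(q^2 - 5*q + 6) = (q - 5)*(q - 2)*(q - 3)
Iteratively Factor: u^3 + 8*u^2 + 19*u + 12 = (u + 3)*(u^2 + 5*u + 4) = (u + 1)*(u + 3)*(u + 4)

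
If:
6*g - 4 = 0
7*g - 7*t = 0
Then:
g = 2/3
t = 2/3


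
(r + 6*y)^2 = r^2 + 12*r*y + 36*y^2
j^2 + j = j*(j + 1)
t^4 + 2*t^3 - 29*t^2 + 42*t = t*(t - 3)*(t - 2)*(t + 7)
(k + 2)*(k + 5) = k^2 + 7*k + 10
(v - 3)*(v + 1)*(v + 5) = v^3 + 3*v^2 - 13*v - 15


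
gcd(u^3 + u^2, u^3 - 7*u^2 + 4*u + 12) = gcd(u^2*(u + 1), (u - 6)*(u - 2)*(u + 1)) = u + 1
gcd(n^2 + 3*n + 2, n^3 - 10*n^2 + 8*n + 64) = n + 2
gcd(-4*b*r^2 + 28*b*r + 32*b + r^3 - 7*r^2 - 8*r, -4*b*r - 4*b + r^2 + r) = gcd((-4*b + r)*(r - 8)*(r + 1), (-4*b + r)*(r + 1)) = -4*b*r - 4*b + r^2 + r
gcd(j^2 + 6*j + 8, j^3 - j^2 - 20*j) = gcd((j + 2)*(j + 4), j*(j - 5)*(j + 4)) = j + 4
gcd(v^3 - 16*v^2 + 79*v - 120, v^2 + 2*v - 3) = 1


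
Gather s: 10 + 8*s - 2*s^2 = -2*s^2 + 8*s + 10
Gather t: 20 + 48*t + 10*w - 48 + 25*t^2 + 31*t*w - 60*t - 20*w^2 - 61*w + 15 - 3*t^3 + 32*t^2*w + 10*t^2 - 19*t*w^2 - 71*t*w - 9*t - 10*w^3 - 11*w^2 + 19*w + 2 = -3*t^3 + t^2*(32*w + 35) + t*(-19*w^2 - 40*w - 21) - 10*w^3 - 31*w^2 - 32*w - 11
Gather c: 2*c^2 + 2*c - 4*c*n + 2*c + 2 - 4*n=2*c^2 + c*(4 - 4*n) - 4*n + 2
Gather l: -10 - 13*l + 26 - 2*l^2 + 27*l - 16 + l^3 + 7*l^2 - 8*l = l^3 + 5*l^2 + 6*l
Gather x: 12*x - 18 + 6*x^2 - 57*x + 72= 6*x^2 - 45*x + 54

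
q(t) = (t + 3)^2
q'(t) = 2*t + 6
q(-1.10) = 3.61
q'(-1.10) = 3.80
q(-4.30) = 1.69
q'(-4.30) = -2.60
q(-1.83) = 1.37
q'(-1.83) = 2.34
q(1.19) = 17.56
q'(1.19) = 8.38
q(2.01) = 25.10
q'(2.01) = 10.02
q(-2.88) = 0.01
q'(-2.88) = 0.24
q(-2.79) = 0.04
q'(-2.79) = 0.42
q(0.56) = 12.67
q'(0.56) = 7.12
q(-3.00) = 0.00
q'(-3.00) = 0.00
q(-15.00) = 144.00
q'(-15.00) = -24.00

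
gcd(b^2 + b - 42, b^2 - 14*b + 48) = b - 6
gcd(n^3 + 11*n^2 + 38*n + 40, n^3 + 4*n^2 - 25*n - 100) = n^2 + 9*n + 20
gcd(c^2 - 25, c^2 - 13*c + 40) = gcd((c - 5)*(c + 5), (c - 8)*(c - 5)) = c - 5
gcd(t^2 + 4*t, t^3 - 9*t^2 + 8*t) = t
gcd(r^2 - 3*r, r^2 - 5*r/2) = r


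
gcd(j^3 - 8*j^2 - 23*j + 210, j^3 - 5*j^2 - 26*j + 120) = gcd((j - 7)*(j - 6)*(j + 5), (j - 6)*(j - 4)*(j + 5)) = j^2 - j - 30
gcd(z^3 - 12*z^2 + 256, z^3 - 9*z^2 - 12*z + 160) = z^2 - 4*z - 32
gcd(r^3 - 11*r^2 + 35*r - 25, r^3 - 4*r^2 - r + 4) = r - 1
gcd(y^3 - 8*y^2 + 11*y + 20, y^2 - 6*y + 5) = y - 5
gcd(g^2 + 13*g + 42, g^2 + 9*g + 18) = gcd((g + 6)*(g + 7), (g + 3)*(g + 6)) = g + 6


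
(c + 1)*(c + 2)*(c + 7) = c^3 + 10*c^2 + 23*c + 14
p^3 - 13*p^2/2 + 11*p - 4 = (p - 4)*(p - 2)*(p - 1/2)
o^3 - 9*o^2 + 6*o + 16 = (o - 8)*(o - 2)*(o + 1)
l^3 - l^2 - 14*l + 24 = (l - 3)*(l - 2)*(l + 4)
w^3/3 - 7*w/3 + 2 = (w/3 + 1)*(w - 2)*(w - 1)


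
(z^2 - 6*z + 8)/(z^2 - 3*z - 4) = (z - 2)/(z + 1)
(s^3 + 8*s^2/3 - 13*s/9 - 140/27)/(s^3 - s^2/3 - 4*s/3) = (s^2 + 4*s + 35/9)/(s*(s + 1))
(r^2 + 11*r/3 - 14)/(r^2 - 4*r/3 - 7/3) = (r + 6)/(r + 1)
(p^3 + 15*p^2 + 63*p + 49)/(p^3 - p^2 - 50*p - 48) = (p^2 + 14*p + 49)/(p^2 - 2*p - 48)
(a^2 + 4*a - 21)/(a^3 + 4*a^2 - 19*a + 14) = (a - 3)/(a^2 - 3*a + 2)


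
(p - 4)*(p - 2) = p^2 - 6*p + 8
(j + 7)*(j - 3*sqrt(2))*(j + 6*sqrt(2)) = j^3 + 3*sqrt(2)*j^2 + 7*j^2 - 36*j + 21*sqrt(2)*j - 252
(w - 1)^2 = w^2 - 2*w + 1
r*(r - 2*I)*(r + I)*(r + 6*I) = r^4 + 5*I*r^3 + 8*r^2 + 12*I*r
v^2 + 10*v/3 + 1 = (v + 1/3)*(v + 3)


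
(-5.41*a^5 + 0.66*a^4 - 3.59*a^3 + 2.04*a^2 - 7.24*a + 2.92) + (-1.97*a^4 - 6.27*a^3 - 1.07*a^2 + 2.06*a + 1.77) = -5.41*a^5 - 1.31*a^4 - 9.86*a^3 + 0.97*a^2 - 5.18*a + 4.69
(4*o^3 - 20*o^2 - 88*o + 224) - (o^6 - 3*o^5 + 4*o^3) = -o^6 + 3*o^5 - 20*o^2 - 88*o + 224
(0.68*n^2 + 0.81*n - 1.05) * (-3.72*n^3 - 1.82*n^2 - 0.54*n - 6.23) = -2.5296*n^5 - 4.2508*n^4 + 2.0646*n^3 - 2.7628*n^2 - 4.4793*n + 6.5415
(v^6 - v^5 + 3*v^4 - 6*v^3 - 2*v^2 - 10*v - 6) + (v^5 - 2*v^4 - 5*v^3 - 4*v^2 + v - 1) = v^6 + v^4 - 11*v^3 - 6*v^2 - 9*v - 7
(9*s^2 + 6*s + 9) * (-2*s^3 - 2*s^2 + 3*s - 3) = -18*s^5 - 30*s^4 - 3*s^3 - 27*s^2 + 9*s - 27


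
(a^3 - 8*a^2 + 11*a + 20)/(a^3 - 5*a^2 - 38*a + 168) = (a^2 - 4*a - 5)/(a^2 - a - 42)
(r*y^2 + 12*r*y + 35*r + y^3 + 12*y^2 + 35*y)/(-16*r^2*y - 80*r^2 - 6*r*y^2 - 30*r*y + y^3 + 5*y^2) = (r*y + 7*r + y^2 + 7*y)/(-16*r^2 - 6*r*y + y^2)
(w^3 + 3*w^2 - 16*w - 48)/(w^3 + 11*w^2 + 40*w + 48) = (w - 4)/(w + 4)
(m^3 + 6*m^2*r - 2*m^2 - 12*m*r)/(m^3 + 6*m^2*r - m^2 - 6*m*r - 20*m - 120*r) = m*(m - 2)/(m^2 - m - 20)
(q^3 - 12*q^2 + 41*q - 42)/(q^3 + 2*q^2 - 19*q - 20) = (q^3 - 12*q^2 + 41*q - 42)/(q^3 + 2*q^2 - 19*q - 20)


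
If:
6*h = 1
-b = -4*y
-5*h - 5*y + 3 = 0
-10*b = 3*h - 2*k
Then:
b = 26/15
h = 1/6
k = 107/12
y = 13/30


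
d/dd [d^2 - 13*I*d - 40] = 2*d - 13*I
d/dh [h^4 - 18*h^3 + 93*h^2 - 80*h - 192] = 4*h^3 - 54*h^2 + 186*h - 80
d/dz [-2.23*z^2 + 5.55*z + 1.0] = 5.55 - 4.46*z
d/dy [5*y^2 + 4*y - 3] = 10*y + 4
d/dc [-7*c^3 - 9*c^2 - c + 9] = -21*c^2 - 18*c - 1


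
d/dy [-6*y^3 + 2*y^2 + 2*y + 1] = -18*y^2 + 4*y + 2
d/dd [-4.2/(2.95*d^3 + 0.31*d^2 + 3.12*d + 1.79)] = (37.17*d^2 + 2.604*d + 13.104)/(2.95*d^3 + 0.31*d^2 + 3.12*d + 1.79)^2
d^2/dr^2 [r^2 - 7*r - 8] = 2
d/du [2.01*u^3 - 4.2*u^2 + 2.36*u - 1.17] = 6.03*u^2 - 8.4*u + 2.36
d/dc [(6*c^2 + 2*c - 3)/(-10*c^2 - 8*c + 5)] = 14*(-2*c^2 - 1)/(100*c^4 + 160*c^3 - 36*c^2 - 80*c + 25)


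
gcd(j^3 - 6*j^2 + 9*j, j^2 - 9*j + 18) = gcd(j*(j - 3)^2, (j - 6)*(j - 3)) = j - 3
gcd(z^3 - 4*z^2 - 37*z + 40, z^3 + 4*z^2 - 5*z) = z^2 + 4*z - 5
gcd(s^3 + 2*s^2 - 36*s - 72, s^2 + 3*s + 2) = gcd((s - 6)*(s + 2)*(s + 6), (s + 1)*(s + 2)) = s + 2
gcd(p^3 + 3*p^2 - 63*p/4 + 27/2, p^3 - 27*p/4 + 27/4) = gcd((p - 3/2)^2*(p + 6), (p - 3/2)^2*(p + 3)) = p^2 - 3*p + 9/4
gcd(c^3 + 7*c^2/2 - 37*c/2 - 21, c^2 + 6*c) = c + 6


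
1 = 1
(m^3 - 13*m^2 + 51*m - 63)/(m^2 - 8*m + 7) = (m^2 - 6*m + 9)/(m - 1)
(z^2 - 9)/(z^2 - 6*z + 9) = (z + 3)/(z - 3)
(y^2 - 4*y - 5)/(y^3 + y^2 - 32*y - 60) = (y^2 - 4*y - 5)/(y^3 + y^2 - 32*y - 60)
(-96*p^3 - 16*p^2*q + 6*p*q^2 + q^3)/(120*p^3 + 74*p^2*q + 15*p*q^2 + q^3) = (-4*p + q)/(5*p + q)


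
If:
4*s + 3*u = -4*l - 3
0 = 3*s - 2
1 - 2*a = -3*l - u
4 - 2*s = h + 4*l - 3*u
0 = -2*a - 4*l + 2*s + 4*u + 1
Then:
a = -17/22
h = 5/33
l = -13/33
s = 2/3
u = -15/11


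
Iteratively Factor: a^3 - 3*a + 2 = (a - 1)*(a^2 + a - 2) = (a - 1)^2*(a + 2)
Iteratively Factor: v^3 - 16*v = (v)*(v^2 - 16) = v*(v - 4)*(v + 4)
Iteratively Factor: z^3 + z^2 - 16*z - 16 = (z + 4)*(z^2 - 3*z - 4) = (z - 4)*(z + 4)*(z + 1)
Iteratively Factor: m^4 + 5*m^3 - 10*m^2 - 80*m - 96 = (m - 4)*(m^3 + 9*m^2 + 26*m + 24) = (m - 4)*(m + 4)*(m^2 + 5*m + 6) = (m - 4)*(m + 2)*(m + 4)*(m + 3)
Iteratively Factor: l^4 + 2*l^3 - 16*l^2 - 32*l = (l + 2)*(l^3 - 16*l) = (l + 2)*(l + 4)*(l^2 - 4*l) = (l - 4)*(l + 2)*(l + 4)*(l)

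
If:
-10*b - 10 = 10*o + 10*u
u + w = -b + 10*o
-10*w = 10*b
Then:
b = -w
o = w/11 - 1/11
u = 10*w/11 - 10/11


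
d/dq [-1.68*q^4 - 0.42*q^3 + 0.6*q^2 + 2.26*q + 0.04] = -6.72*q^3 - 1.26*q^2 + 1.2*q + 2.26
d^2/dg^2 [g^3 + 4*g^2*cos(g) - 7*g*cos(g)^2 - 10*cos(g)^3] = -4*g^2*cos(g) - 16*g*sin(g) + 14*g*cos(2*g) + 6*g + 14*sin(2*g) + 31*cos(g)/2 + 45*cos(3*g)/2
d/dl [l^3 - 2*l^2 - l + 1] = 3*l^2 - 4*l - 1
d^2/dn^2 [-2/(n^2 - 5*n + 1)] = 4*(n^2 - 5*n - (2*n - 5)^2 + 1)/(n^2 - 5*n + 1)^3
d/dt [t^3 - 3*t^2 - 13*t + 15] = 3*t^2 - 6*t - 13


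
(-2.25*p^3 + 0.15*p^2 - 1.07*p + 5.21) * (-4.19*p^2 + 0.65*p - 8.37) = 9.4275*p^5 - 2.091*p^4 + 23.4133*p^3 - 23.7809*p^2 + 12.3424*p - 43.6077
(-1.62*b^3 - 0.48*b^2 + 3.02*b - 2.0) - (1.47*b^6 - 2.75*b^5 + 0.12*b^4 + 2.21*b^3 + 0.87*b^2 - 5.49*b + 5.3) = -1.47*b^6 + 2.75*b^5 - 0.12*b^4 - 3.83*b^3 - 1.35*b^2 + 8.51*b - 7.3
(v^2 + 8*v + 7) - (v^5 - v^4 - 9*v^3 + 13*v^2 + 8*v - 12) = -v^5 + v^4 + 9*v^3 - 12*v^2 + 19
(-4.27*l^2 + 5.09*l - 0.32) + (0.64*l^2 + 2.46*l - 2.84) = -3.63*l^2 + 7.55*l - 3.16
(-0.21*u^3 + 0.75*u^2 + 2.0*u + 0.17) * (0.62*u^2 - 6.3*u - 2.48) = -0.1302*u^5 + 1.788*u^4 - 2.9642*u^3 - 14.3546*u^2 - 6.031*u - 0.4216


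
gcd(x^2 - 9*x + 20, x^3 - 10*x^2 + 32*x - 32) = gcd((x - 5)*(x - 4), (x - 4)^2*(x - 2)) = x - 4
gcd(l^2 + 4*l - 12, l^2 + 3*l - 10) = l - 2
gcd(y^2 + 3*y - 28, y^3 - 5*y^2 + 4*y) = y - 4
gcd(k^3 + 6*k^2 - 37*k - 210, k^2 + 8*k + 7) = k + 7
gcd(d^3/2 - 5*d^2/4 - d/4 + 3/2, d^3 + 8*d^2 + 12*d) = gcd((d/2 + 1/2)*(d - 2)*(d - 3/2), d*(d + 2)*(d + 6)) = 1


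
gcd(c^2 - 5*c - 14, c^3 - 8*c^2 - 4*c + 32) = c + 2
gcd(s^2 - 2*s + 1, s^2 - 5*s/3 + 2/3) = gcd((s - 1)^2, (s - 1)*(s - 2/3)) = s - 1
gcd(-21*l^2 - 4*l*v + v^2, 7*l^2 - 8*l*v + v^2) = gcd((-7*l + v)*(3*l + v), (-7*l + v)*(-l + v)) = -7*l + v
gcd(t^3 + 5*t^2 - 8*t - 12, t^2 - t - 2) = t^2 - t - 2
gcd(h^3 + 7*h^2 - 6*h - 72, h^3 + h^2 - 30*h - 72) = h + 4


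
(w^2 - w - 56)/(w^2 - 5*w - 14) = (-w^2 + w + 56)/(-w^2 + 5*w + 14)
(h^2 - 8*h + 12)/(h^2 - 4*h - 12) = (h - 2)/(h + 2)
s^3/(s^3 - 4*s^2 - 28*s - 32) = s^3/(s^3 - 4*s^2 - 28*s - 32)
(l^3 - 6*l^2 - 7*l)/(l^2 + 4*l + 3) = l*(l - 7)/(l + 3)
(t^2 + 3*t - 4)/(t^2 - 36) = (t^2 + 3*t - 4)/(t^2 - 36)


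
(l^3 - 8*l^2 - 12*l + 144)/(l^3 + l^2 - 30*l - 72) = (l - 6)/(l + 3)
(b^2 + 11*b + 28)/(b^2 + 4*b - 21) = (b + 4)/(b - 3)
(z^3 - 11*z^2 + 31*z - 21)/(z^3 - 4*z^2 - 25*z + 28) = (z - 3)/(z + 4)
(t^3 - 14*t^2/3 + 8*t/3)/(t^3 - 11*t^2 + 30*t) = (3*t^2 - 14*t + 8)/(3*(t^2 - 11*t + 30))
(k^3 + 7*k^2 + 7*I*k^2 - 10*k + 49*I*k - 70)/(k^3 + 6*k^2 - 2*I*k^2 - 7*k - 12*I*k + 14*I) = (k^2 + 7*I*k - 10)/(k^2 - k*(1 + 2*I) + 2*I)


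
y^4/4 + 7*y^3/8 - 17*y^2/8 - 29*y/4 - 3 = (y/4 + 1)*(y - 3)*(y + 1/2)*(y + 2)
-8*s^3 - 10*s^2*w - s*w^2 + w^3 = (-4*s + w)*(s + w)*(2*s + w)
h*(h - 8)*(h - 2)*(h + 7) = h^4 - 3*h^3 - 54*h^2 + 112*h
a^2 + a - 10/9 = (a - 2/3)*(a + 5/3)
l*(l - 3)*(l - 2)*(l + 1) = l^4 - 4*l^3 + l^2 + 6*l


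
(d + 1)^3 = d^3 + 3*d^2 + 3*d + 1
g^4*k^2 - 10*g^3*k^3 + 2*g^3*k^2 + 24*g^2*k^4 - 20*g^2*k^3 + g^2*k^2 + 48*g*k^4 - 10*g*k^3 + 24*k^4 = (g - 6*k)*(g - 4*k)*(g*k + k)^2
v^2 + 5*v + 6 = (v + 2)*(v + 3)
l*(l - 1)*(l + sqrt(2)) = l^3 - l^2 + sqrt(2)*l^2 - sqrt(2)*l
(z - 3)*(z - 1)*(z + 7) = z^3 + 3*z^2 - 25*z + 21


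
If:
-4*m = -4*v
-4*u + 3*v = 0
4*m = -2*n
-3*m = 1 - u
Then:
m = -4/9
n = 8/9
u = -1/3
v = -4/9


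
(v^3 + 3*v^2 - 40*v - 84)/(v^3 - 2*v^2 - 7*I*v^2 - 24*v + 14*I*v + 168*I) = (v^2 + 9*v + 14)/(v^2 + v*(4 - 7*I) - 28*I)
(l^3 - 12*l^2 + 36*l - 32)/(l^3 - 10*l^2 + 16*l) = (l - 2)/l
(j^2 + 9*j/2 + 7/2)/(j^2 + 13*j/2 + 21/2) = (j + 1)/(j + 3)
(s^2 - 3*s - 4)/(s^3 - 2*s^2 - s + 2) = (s - 4)/(s^2 - 3*s + 2)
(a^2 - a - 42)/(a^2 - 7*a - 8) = (-a^2 + a + 42)/(-a^2 + 7*a + 8)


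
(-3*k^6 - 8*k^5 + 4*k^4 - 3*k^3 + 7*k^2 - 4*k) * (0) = 0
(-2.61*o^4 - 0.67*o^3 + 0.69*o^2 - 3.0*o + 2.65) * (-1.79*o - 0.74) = 4.6719*o^5 + 3.1307*o^4 - 0.7393*o^3 + 4.8594*o^2 - 2.5235*o - 1.961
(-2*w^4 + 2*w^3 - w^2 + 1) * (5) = -10*w^4 + 10*w^3 - 5*w^2 + 5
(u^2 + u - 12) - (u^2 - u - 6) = 2*u - 6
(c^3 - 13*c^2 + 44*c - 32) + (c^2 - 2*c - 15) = c^3 - 12*c^2 + 42*c - 47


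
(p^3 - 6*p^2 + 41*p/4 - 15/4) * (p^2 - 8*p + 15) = p^5 - 14*p^4 + 293*p^3/4 - 703*p^2/4 + 735*p/4 - 225/4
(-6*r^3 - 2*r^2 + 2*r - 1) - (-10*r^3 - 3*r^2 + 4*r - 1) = 4*r^3 + r^2 - 2*r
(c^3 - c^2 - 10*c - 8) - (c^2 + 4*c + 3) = c^3 - 2*c^2 - 14*c - 11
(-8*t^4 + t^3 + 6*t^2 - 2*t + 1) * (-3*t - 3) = 24*t^5 + 21*t^4 - 21*t^3 - 12*t^2 + 3*t - 3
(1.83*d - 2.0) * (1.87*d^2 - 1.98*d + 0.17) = 3.4221*d^3 - 7.3634*d^2 + 4.2711*d - 0.34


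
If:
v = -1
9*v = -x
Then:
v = -1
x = 9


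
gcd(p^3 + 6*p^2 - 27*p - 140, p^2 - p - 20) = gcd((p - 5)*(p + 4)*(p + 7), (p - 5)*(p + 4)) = p^2 - p - 20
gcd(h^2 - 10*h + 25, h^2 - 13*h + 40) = h - 5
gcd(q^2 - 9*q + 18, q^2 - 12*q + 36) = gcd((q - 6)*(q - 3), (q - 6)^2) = q - 6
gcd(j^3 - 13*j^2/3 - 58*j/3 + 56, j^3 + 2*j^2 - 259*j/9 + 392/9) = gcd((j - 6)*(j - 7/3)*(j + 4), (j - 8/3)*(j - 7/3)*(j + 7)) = j - 7/3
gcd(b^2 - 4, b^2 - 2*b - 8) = b + 2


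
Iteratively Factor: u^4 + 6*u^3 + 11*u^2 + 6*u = (u + 2)*(u^3 + 4*u^2 + 3*u) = (u + 1)*(u + 2)*(u^2 + 3*u) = u*(u + 1)*(u + 2)*(u + 3)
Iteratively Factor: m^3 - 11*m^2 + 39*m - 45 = (m - 5)*(m^2 - 6*m + 9) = (m - 5)*(m - 3)*(m - 3)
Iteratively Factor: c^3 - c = (c - 1)*(c^2 + c) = c*(c - 1)*(c + 1)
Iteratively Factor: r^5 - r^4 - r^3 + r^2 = (r)*(r^4 - r^3 - r^2 + r) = r*(r + 1)*(r^3 - 2*r^2 + r) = r*(r - 1)*(r + 1)*(r^2 - r) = r^2*(r - 1)*(r + 1)*(r - 1)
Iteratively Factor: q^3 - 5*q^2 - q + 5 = (q - 5)*(q^2 - 1) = (q - 5)*(q + 1)*(q - 1)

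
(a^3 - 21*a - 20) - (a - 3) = a^3 - 22*a - 17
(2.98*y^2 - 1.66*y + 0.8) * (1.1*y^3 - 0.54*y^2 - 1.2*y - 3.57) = 3.278*y^5 - 3.4352*y^4 - 1.7996*y^3 - 9.0786*y^2 + 4.9662*y - 2.856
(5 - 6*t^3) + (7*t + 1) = -6*t^3 + 7*t + 6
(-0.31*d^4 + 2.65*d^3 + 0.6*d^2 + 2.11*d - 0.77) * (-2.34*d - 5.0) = 0.7254*d^5 - 4.651*d^4 - 14.654*d^3 - 7.9374*d^2 - 8.7482*d + 3.85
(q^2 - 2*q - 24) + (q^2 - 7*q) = 2*q^2 - 9*q - 24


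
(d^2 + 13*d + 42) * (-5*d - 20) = -5*d^3 - 85*d^2 - 470*d - 840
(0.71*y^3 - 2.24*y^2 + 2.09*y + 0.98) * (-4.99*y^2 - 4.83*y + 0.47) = -3.5429*y^5 + 7.7483*y^4 + 0.723800000000001*y^3 - 16.0377*y^2 - 3.7511*y + 0.4606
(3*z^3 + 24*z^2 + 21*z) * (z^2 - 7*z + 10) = 3*z^5 + 3*z^4 - 117*z^3 + 93*z^2 + 210*z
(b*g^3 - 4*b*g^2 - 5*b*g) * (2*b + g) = 2*b^2*g^3 - 8*b^2*g^2 - 10*b^2*g + b*g^4 - 4*b*g^3 - 5*b*g^2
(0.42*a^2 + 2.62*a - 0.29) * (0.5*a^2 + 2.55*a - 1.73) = 0.21*a^4 + 2.381*a^3 + 5.8094*a^2 - 5.2721*a + 0.5017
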